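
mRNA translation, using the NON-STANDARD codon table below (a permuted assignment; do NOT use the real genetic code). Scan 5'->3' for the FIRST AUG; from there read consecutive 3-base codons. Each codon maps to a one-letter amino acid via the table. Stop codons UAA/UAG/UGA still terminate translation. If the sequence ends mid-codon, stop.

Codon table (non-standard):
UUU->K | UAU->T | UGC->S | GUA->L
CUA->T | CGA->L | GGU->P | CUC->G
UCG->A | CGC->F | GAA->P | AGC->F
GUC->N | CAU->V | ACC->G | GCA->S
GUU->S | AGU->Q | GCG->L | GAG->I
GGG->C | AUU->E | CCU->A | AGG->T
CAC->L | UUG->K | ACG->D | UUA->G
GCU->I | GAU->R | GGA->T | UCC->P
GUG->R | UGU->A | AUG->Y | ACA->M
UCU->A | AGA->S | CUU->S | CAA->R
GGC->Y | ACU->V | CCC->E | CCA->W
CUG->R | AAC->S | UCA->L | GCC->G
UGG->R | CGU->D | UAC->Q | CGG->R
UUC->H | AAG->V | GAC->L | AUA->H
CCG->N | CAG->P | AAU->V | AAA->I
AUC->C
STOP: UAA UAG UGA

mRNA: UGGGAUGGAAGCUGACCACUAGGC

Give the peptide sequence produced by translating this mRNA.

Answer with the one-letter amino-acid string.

Answer: YPILL

Derivation:
start AUG at pos 4
pos 4: AUG -> Y; peptide=Y
pos 7: GAA -> P; peptide=YP
pos 10: GCU -> I; peptide=YPI
pos 13: GAC -> L; peptide=YPIL
pos 16: CAC -> L; peptide=YPILL
pos 19: UAG -> STOP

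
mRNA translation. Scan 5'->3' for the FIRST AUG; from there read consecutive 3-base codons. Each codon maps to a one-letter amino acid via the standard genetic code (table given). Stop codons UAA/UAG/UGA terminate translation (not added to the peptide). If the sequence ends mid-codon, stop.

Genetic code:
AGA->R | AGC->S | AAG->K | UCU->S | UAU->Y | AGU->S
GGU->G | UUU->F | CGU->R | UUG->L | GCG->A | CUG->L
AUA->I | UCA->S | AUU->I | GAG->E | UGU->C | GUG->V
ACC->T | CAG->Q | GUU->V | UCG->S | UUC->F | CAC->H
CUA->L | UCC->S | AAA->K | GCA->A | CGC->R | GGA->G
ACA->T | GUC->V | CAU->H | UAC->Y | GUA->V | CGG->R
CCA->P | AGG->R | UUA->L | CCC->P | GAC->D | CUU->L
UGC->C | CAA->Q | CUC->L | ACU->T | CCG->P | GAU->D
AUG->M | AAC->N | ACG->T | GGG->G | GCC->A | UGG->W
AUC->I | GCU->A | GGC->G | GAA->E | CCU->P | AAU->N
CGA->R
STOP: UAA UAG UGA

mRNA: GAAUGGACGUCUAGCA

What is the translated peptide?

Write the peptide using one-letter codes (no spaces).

start AUG at pos 2
pos 2: AUG -> M; peptide=M
pos 5: GAC -> D; peptide=MD
pos 8: GUC -> V; peptide=MDV
pos 11: UAG -> STOP

Answer: MDV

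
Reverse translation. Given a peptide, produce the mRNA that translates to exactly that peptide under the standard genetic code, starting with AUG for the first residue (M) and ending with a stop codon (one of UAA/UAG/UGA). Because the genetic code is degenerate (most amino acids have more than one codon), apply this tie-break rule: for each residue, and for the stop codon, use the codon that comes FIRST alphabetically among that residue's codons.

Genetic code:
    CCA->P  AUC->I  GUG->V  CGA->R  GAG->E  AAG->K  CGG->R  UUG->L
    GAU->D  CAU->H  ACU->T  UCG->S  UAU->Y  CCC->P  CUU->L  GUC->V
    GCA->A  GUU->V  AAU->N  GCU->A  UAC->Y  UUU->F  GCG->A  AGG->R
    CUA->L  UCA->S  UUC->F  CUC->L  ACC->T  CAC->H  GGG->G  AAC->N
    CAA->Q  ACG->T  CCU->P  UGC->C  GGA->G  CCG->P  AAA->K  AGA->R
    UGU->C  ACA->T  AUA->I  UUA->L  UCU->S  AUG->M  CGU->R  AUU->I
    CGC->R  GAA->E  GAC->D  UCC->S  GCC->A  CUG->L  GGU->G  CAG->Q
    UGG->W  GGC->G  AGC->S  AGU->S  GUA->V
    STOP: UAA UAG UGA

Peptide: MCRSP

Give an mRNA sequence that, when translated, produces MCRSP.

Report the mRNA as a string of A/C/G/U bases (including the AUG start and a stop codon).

Answer: mRNA: AUGUGCAGAAGCCCAUAA

Derivation:
residue 1: M -> AUG (start codon)
residue 2: C codons sorted = UGC,UGU -> pick first = UGC
residue 3: R codons sorted = AGA,AGG,CGA,CGC,CGG,CGU -> pick first = AGA
residue 4: S codons sorted = AGC,AGU,UCA,UCC,UCG,UCU -> pick first = AGC
residue 5: P codons sorted = CCA,CCC,CCG,CCU -> pick first = CCA
terminator: stop codons sorted = UAA,UAG,UGA -> pick first = UAA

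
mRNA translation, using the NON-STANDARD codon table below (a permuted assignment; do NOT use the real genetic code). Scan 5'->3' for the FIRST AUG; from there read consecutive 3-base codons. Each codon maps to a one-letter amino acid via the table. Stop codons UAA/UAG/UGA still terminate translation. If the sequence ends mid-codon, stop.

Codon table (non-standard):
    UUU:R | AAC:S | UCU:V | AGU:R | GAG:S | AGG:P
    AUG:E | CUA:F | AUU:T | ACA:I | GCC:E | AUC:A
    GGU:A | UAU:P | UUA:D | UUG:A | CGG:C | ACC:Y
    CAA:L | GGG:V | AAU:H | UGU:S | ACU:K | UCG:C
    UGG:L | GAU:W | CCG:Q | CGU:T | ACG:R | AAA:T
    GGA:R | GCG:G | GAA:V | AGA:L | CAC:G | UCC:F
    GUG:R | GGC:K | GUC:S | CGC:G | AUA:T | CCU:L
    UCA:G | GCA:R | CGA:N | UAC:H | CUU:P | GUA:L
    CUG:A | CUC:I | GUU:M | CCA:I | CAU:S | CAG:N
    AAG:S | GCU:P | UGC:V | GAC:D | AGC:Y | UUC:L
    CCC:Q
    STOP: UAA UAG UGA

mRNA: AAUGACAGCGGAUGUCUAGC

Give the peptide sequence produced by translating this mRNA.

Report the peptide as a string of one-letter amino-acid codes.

Answer: EIGWS

Derivation:
start AUG at pos 1
pos 1: AUG -> E; peptide=E
pos 4: ACA -> I; peptide=EI
pos 7: GCG -> G; peptide=EIG
pos 10: GAU -> W; peptide=EIGW
pos 13: GUC -> S; peptide=EIGWS
pos 16: UAG -> STOP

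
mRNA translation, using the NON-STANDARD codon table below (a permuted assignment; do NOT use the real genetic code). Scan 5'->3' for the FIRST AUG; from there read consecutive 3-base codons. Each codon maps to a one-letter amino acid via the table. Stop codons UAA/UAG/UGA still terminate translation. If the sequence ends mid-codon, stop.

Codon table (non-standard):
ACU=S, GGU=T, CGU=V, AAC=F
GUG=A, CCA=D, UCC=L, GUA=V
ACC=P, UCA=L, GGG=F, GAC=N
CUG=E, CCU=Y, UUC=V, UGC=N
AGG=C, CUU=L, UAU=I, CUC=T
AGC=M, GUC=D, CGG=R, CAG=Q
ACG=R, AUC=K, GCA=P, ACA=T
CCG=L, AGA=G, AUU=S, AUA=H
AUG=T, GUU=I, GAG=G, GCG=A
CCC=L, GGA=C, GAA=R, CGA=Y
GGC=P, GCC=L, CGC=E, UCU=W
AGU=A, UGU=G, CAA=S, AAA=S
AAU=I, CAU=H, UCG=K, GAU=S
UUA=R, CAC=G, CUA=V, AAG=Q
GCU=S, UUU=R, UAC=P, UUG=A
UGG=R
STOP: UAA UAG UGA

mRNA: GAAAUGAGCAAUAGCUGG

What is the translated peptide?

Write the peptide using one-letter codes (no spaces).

start AUG at pos 3
pos 3: AUG -> T; peptide=T
pos 6: AGC -> M; peptide=TM
pos 9: AAU -> I; peptide=TMI
pos 12: AGC -> M; peptide=TMIM
pos 15: UGG -> R; peptide=TMIMR
pos 18: only 0 nt remain (<3), stop (end of mRNA)

Answer: TMIMR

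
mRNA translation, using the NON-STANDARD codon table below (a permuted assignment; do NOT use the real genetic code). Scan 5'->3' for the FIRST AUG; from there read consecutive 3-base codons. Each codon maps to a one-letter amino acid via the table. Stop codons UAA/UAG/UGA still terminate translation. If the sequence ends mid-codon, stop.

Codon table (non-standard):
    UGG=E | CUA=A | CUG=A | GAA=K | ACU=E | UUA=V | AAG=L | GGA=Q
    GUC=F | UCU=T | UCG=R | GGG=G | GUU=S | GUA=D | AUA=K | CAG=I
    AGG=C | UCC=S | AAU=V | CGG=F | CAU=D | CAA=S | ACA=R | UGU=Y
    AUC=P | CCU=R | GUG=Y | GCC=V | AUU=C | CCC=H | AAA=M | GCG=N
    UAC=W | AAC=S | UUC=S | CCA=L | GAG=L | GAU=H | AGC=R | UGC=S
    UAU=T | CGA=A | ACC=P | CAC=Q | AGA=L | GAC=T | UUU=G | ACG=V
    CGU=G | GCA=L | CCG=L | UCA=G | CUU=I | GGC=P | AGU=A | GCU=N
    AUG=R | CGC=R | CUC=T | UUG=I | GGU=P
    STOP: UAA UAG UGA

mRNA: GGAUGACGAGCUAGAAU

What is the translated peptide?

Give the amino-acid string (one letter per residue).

Answer: RVR

Derivation:
start AUG at pos 2
pos 2: AUG -> R; peptide=R
pos 5: ACG -> V; peptide=RV
pos 8: AGC -> R; peptide=RVR
pos 11: UAG -> STOP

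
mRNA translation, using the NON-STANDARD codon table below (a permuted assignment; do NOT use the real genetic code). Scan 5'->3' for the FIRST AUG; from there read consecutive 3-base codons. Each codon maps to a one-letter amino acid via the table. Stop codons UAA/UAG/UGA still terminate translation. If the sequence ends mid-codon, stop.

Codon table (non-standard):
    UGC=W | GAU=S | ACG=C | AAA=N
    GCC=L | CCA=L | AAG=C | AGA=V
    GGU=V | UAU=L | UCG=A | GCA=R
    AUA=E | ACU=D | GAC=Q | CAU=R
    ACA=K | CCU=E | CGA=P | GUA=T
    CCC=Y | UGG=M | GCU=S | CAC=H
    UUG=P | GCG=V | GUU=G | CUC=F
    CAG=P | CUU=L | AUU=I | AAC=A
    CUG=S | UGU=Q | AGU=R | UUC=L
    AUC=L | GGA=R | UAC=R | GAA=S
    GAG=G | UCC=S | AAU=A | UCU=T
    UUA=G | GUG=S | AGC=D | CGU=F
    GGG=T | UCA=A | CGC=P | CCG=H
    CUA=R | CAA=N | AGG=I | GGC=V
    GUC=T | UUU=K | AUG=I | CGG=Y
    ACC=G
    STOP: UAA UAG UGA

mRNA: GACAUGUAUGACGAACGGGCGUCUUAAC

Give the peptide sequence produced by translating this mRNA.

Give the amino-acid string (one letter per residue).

Answer: ILQSYVT

Derivation:
start AUG at pos 3
pos 3: AUG -> I; peptide=I
pos 6: UAU -> L; peptide=IL
pos 9: GAC -> Q; peptide=ILQ
pos 12: GAA -> S; peptide=ILQS
pos 15: CGG -> Y; peptide=ILQSY
pos 18: GCG -> V; peptide=ILQSYV
pos 21: UCU -> T; peptide=ILQSYVT
pos 24: UAA -> STOP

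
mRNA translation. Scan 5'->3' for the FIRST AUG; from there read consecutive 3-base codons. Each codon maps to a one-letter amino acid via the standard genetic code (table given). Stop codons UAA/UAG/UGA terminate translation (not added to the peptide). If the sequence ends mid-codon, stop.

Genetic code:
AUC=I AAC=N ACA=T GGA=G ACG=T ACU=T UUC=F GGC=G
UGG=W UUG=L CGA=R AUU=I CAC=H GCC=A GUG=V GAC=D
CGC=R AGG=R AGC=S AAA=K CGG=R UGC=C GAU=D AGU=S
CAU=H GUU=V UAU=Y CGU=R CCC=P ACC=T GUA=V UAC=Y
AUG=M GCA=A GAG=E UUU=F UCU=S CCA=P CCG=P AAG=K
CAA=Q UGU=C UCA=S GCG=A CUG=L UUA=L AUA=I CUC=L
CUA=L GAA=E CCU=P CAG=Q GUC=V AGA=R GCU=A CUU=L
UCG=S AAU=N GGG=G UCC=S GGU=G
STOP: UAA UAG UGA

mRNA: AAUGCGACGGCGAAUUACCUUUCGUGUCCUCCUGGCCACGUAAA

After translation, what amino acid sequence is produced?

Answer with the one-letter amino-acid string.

start AUG at pos 1
pos 1: AUG -> M; peptide=M
pos 4: CGA -> R; peptide=MR
pos 7: CGG -> R; peptide=MRR
pos 10: CGA -> R; peptide=MRRR
pos 13: AUU -> I; peptide=MRRRI
pos 16: ACC -> T; peptide=MRRRIT
pos 19: UUU -> F; peptide=MRRRITF
pos 22: CGU -> R; peptide=MRRRITFR
pos 25: GUC -> V; peptide=MRRRITFRV
pos 28: CUC -> L; peptide=MRRRITFRVL
pos 31: CUG -> L; peptide=MRRRITFRVLL
pos 34: GCC -> A; peptide=MRRRITFRVLLA
pos 37: ACG -> T; peptide=MRRRITFRVLLAT
pos 40: UAA -> STOP

Answer: MRRRITFRVLLAT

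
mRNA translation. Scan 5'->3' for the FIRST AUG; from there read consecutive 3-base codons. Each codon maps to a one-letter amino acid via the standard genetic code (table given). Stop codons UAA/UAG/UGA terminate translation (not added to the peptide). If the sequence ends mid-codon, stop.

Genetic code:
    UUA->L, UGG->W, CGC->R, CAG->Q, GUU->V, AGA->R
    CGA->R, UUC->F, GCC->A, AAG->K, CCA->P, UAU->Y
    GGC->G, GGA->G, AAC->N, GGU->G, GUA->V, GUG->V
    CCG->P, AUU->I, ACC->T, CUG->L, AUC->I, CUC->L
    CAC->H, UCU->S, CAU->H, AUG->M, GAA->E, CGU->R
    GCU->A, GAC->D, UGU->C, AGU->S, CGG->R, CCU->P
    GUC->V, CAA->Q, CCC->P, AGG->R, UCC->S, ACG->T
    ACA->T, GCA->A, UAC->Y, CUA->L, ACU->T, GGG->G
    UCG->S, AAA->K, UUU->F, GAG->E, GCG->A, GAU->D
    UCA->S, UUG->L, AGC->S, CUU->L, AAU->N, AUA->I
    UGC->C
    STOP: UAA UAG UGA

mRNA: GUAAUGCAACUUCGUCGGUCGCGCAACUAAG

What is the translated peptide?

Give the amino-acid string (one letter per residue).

Answer: MQLRRSRN

Derivation:
start AUG at pos 3
pos 3: AUG -> M; peptide=M
pos 6: CAA -> Q; peptide=MQ
pos 9: CUU -> L; peptide=MQL
pos 12: CGU -> R; peptide=MQLR
pos 15: CGG -> R; peptide=MQLRR
pos 18: UCG -> S; peptide=MQLRRS
pos 21: CGC -> R; peptide=MQLRRSR
pos 24: AAC -> N; peptide=MQLRRSRN
pos 27: UAA -> STOP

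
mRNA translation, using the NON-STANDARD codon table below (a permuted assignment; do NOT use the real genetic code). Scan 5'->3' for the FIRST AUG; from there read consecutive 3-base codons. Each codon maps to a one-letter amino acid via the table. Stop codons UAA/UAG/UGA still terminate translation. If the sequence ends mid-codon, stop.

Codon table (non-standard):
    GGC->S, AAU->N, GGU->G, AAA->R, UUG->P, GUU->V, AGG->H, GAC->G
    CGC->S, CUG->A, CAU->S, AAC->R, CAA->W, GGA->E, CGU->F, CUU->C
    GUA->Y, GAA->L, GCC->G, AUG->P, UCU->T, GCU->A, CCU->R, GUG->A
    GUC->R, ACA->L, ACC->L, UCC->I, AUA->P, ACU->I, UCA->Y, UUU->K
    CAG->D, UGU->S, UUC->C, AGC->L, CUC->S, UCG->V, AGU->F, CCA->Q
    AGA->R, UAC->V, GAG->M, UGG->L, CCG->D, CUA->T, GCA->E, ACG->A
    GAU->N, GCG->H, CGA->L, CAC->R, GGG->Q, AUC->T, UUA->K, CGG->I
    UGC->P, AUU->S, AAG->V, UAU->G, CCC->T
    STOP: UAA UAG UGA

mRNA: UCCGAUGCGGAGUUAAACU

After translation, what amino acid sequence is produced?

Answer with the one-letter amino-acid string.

Answer: PIF

Derivation:
start AUG at pos 4
pos 4: AUG -> P; peptide=P
pos 7: CGG -> I; peptide=PI
pos 10: AGU -> F; peptide=PIF
pos 13: UAA -> STOP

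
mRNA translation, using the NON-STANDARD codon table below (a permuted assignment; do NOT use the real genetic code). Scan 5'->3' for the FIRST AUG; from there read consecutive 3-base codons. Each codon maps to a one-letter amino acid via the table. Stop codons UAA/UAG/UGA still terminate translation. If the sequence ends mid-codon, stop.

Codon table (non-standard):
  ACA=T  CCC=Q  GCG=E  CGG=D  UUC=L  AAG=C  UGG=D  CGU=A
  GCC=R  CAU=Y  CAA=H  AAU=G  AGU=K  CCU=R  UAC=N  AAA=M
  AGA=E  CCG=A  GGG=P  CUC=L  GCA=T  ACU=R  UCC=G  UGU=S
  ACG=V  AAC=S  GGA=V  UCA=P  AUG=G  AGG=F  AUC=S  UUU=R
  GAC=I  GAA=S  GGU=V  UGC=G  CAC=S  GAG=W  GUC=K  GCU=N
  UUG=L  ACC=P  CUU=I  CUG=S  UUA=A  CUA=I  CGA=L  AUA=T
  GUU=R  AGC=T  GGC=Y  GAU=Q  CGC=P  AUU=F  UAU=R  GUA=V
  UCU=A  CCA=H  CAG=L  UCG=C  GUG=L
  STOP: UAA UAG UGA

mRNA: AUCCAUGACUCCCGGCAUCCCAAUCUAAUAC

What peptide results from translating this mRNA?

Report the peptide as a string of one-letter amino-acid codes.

Answer: GRQYSHS

Derivation:
start AUG at pos 4
pos 4: AUG -> G; peptide=G
pos 7: ACU -> R; peptide=GR
pos 10: CCC -> Q; peptide=GRQ
pos 13: GGC -> Y; peptide=GRQY
pos 16: AUC -> S; peptide=GRQYS
pos 19: CCA -> H; peptide=GRQYSH
pos 22: AUC -> S; peptide=GRQYSHS
pos 25: UAA -> STOP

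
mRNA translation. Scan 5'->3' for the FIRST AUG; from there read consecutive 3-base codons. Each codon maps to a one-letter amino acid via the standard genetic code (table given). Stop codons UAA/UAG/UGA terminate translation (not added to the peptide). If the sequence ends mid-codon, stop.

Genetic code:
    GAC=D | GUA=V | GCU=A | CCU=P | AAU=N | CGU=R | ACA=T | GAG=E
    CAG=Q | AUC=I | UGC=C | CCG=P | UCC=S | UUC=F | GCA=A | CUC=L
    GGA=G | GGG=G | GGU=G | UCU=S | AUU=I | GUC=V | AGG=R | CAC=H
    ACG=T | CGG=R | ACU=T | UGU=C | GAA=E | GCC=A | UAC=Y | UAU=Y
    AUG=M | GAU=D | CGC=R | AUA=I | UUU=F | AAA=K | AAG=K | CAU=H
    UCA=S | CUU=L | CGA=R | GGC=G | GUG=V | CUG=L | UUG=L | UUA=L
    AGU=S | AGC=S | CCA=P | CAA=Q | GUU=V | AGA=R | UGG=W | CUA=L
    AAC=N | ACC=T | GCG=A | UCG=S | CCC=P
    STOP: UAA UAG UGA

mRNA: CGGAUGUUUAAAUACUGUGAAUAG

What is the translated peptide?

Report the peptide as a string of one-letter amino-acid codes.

Answer: MFKYCE

Derivation:
start AUG at pos 3
pos 3: AUG -> M; peptide=M
pos 6: UUU -> F; peptide=MF
pos 9: AAA -> K; peptide=MFK
pos 12: UAC -> Y; peptide=MFKY
pos 15: UGU -> C; peptide=MFKYC
pos 18: GAA -> E; peptide=MFKYCE
pos 21: UAG -> STOP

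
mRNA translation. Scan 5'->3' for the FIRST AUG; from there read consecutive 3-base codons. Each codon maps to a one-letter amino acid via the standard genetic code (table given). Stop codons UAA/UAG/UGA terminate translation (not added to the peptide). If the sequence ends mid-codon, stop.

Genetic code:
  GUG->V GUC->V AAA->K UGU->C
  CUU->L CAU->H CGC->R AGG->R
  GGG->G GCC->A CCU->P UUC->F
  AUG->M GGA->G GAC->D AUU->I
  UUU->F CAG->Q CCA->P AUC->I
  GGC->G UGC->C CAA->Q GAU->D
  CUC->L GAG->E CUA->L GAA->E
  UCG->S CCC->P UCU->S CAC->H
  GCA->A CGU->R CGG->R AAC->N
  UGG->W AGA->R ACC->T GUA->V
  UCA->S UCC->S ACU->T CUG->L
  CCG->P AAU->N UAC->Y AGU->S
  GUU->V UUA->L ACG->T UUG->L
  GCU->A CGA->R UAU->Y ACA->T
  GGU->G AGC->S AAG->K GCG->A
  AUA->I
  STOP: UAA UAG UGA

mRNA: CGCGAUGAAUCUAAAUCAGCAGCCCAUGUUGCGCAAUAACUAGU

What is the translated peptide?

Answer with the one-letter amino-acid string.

start AUG at pos 4
pos 4: AUG -> M; peptide=M
pos 7: AAU -> N; peptide=MN
pos 10: CUA -> L; peptide=MNL
pos 13: AAU -> N; peptide=MNLN
pos 16: CAG -> Q; peptide=MNLNQ
pos 19: CAG -> Q; peptide=MNLNQQ
pos 22: CCC -> P; peptide=MNLNQQP
pos 25: AUG -> M; peptide=MNLNQQPM
pos 28: UUG -> L; peptide=MNLNQQPML
pos 31: CGC -> R; peptide=MNLNQQPMLR
pos 34: AAU -> N; peptide=MNLNQQPMLRN
pos 37: AAC -> N; peptide=MNLNQQPMLRNN
pos 40: UAG -> STOP

Answer: MNLNQQPMLRNN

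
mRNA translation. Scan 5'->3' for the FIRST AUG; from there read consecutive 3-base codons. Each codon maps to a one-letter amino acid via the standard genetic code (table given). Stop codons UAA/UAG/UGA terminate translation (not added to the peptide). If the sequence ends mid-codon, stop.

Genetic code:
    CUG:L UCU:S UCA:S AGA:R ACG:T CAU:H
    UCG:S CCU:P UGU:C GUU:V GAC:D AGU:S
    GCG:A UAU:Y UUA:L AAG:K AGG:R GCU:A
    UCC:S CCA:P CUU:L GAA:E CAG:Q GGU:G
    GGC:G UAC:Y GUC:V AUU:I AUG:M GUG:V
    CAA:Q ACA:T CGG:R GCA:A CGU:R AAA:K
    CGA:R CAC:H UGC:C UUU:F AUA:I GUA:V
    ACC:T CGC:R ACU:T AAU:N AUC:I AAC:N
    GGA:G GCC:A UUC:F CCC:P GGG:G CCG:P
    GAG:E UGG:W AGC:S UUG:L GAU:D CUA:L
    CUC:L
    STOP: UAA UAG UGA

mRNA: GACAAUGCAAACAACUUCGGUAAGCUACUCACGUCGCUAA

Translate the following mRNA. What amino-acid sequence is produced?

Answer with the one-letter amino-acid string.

Answer: MQTTSVSYSRR

Derivation:
start AUG at pos 4
pos 4: AUG -> M; peptide=M
pos 7: CAA -> Q; peptide=MQ
pos 10: ACA -> T; peptide=MQT
pos 13: ACU -> T; peptide=MQTT
pos 16: UCG -> S; peptide=MQTTS
pos 19: GUA -> V; peptide=MQTTSV
pos 22: AGC -> S; peptide=MQTTSVS
pos 25: UAC -> Y; peptide=MQTTSVSY
pos 28: UCA -> S; peptide=MQTTSVSYS
pos 31: CGU -> R; peptide=MQTTSVSYSR
pos 34: CGC -> R; peptide=MQTTSVSYSRR
pos 37: UAA -> STOP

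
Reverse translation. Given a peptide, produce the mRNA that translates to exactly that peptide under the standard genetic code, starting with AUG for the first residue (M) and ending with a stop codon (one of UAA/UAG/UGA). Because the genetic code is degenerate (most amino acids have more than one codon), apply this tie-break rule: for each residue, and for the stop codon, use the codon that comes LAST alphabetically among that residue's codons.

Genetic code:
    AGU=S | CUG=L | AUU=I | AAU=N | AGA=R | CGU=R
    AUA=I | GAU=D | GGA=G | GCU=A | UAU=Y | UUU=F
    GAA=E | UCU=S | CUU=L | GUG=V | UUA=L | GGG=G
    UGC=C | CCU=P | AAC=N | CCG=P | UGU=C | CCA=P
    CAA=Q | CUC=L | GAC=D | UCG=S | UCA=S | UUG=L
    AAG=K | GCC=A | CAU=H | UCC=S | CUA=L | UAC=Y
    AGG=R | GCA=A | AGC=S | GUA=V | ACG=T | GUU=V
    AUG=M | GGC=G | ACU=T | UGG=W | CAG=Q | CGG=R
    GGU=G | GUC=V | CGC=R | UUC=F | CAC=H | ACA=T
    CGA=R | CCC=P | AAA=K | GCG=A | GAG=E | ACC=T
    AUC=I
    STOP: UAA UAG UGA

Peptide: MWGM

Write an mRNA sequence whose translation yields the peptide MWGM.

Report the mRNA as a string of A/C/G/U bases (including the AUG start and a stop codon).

Answer: mRNA: AUGUGGGGUAUGUGA

Derivation:
residue 1: M -> AUG (start codon)
residue 2: W -> UGG (only codon)
residue 3: G codons sorted = GGA,GGC,GGG,GGU -> pick last = GGU
residue 4: M -> AUG (only codon)
terminator: stop codons sorted = UAA,UAG,UGA -> pick last = UGA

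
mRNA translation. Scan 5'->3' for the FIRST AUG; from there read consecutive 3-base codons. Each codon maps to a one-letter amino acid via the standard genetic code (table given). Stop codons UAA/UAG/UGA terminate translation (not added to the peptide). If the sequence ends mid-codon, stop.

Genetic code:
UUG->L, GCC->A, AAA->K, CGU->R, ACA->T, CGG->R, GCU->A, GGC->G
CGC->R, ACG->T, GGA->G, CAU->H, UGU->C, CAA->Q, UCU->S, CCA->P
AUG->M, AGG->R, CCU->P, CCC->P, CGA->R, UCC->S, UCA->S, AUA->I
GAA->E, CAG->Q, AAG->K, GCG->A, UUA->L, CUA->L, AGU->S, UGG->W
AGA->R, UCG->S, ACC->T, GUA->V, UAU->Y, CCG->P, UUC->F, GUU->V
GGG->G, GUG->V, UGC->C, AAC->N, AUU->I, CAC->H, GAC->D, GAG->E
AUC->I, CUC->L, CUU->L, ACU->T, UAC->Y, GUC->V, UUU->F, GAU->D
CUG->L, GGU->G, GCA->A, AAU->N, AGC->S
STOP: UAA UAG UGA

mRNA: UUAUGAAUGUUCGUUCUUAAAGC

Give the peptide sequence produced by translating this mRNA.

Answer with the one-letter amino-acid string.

Answer: MNVRS

Derivation:
start AUG at pos 2
pos 2: AUG -> M; peptide=M
pos 5: AAU -> N; peptide=MN
pos 8: GUU -> V; peptide=MNV
pos 11: CGU -> R; peptide=MNVR
pos 14: UCU -> S; peptide=MNVRS
pos 17: UAA -> STOP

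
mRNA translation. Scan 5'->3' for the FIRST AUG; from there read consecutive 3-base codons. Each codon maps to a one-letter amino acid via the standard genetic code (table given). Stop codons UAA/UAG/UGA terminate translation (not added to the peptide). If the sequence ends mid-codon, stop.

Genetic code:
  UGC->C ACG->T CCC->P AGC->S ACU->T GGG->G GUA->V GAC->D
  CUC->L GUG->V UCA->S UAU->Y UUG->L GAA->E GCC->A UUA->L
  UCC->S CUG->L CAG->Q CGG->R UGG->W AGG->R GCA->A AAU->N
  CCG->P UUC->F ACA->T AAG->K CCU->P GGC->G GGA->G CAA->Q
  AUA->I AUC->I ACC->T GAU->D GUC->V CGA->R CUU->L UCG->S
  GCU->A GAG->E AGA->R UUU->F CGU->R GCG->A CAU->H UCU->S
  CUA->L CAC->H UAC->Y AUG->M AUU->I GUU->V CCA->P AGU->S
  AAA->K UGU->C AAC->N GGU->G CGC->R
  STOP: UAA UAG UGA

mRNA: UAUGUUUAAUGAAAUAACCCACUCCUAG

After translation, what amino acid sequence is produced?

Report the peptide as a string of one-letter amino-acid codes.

Answer: MFNEITHS

Derivation:
start AUG at pos 1
pos 1: AUG -> M; peptide=M
pos 4: UUU -> F; peptide=MF
pos 7: AAU -> N; peptide=MFN
pos 10: GAA -> E; peptide=MFNE
pos 13: AUA -> I; peptide=MFNEI
pos 16: ACC -> T; peptide=MFNEIT
pos 19: CAC -> H; peptide=MFNEITH
pos 22: UCC -> S; peptide=MFNEITHS
pos 25: UAG -> STOP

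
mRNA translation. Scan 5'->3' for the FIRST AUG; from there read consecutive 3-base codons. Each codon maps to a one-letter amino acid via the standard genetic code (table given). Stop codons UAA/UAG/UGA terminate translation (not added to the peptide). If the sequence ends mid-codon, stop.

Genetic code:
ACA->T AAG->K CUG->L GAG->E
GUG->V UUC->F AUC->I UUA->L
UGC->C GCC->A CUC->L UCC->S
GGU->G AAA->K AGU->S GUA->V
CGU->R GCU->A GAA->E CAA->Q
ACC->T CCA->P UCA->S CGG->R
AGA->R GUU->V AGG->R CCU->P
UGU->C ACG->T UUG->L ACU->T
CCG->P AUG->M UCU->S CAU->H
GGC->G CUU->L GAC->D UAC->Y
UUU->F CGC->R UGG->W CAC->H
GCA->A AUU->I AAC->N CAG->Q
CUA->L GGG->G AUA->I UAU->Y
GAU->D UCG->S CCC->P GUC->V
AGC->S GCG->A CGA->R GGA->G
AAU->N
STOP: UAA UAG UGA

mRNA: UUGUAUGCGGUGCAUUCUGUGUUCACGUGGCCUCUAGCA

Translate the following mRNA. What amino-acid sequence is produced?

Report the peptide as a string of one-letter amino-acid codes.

start AUG at pos 4
pos 4: AUG -> M; peptide=M
pos 7: CGG -> R; peptide=MR
pos 10: UGC -> C; peptide=MRC
pos 13: AUU -> I; peptide=MRCI
pos 16: CUG -> L; peptide=MRCIL
pos 19: UGU -> C; peptide=MRCILC
pos 22: UCA -> S; peptide=MRCILCS
pos 25: CGU -> R; peptide=MRCILCSR
pos 28: GGC -> G; peptide=MRCILCSRG
pos 31: CUC -> L; peptide=MRCILCSRGL
pos 34: UAG -> STOP

Answer: MRCILCSRGL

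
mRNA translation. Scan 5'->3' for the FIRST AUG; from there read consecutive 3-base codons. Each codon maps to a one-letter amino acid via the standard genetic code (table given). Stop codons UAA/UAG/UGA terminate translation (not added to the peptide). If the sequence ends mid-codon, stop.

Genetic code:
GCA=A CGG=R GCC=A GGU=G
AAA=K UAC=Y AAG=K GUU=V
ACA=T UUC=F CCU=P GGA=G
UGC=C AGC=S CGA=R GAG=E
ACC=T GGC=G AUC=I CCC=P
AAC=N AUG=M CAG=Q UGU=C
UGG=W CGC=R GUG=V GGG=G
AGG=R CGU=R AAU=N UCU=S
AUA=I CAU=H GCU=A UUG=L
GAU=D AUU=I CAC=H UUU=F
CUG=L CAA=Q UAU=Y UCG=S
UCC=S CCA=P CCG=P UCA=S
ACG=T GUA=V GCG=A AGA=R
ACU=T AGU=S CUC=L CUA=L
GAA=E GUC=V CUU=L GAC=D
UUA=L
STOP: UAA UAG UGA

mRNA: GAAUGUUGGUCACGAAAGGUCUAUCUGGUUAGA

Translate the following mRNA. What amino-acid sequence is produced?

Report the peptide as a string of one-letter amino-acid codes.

start AUG at pos 2
pos 2: AUG -> M; peptide=M
pos 5: UUG -> L; peptide=ML
pos 8: GUC -> V; peptide=MLV
pos 11: ACG -> T; peptide=MLVT
pos 14: AAA -> K; peptide=MLVTK
pos 17: GGU -> G; peptide=MLVTKG
pos 20: CUA -> L; peptide=MLVTKGL
pos 23: UCU -> S; peptide=MLVTKGLS
pos 26: GGU -> G; peptide=MLVTKGLSG
pos 29: UAG -> STOP

Answer: MLVTKGLSG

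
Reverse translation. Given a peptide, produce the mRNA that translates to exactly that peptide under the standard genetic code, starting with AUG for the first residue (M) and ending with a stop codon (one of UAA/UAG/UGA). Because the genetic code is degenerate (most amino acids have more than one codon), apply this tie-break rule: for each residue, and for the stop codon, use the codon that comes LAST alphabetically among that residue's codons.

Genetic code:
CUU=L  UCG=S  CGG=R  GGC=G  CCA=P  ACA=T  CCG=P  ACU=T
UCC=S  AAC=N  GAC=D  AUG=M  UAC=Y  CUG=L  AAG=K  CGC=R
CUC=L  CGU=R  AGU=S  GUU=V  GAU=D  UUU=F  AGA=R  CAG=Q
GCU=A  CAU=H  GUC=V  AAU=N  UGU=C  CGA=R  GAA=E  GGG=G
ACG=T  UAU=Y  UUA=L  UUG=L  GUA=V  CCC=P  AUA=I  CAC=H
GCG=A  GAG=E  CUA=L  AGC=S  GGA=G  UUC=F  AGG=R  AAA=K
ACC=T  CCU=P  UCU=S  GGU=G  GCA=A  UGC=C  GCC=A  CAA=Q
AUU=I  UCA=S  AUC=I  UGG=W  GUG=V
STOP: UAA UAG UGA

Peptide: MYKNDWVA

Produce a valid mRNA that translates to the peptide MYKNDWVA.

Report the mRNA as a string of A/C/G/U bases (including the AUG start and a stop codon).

Answer: mRNA: AUGUAUAAGAAUGAUUGGGUUGCUUGA

Derivation:
residue 1: M -> AUG (start codon)
residue 2: Y codons sorted = UAC,UAU -> pick last = UAU
residue 3: K codons sorted = AAA,AAG -> pick last = AAG
residue 4: N codons sorted = AAC,AAU -> pick last = AAU
residue 5: D codons sorted = GAC,GAU -> pick last = GAU
residue 6: W -> UGG (only codon)
residue 7: V codons sorted = GUA,GUC,GUG,GUU -> pick last = GUU
residue 8: A codons sorted = GCA,GCC,GCG,GCU -> pick last = GCU
terminator: stop codons sorted = UAA,UAG,UGA -> pick last = UGA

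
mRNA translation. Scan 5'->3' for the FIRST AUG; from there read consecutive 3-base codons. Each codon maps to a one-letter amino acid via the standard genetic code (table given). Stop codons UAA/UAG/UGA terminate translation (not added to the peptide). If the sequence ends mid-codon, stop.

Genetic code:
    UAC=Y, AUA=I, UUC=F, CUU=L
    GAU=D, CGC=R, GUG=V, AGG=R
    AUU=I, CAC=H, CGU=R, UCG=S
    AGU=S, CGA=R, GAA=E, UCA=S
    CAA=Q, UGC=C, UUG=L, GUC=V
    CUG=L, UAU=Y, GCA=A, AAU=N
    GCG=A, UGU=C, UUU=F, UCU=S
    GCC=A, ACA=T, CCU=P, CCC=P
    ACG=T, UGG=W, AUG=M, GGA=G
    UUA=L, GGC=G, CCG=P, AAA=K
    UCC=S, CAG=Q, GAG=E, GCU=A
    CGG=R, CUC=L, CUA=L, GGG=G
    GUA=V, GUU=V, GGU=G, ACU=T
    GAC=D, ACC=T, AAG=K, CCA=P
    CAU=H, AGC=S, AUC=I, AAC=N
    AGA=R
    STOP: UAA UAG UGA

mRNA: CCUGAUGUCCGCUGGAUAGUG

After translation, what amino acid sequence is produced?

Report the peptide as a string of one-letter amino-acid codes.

Answer: MSAG

Derivation:
start AUG at pos 4
pos 4: AUG -> M; peptide=M
pos 7: UCC -> S; peptide=MS
pos 10: GCU -> A; peptide=MSA
pos 13: GGA -> G; peptide=MSAG
pos 16: UAG -> STOP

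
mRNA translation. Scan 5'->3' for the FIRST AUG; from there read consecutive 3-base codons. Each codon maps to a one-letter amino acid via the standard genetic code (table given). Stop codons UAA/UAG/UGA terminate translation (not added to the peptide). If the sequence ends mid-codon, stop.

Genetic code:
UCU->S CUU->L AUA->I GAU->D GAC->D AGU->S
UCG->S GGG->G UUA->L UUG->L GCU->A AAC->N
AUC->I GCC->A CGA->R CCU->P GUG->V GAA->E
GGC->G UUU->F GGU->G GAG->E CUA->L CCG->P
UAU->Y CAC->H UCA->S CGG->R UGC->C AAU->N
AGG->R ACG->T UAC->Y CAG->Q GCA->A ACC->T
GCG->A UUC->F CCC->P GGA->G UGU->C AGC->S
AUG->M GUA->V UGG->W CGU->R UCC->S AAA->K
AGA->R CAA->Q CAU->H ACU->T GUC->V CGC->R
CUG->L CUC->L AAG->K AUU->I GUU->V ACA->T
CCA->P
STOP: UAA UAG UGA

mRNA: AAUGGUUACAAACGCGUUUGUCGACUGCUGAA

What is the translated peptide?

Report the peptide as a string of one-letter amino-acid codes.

start AUG at pos 1
pos 1: AUG -> M; peptide=M
pos 4: GUU -> V; peptide=MV
pos 7: ACA -> T; peptide=MVT
pos 10: AAC -> N; peptide=MVTN
pos 13: GCG -> A; peptide=MVTNA
pos 16: UUU -> F; peptide=MVTNAF
pos 19: GUC -> V; peptide=MVTNAFV
pos 22: GAC -> D; peptide=MVTNAFVD
pos 25: UGC -> C; peptide=MVTNAFVDC
pos 28: UGA -> STOP

Answer: MVTNAFVDC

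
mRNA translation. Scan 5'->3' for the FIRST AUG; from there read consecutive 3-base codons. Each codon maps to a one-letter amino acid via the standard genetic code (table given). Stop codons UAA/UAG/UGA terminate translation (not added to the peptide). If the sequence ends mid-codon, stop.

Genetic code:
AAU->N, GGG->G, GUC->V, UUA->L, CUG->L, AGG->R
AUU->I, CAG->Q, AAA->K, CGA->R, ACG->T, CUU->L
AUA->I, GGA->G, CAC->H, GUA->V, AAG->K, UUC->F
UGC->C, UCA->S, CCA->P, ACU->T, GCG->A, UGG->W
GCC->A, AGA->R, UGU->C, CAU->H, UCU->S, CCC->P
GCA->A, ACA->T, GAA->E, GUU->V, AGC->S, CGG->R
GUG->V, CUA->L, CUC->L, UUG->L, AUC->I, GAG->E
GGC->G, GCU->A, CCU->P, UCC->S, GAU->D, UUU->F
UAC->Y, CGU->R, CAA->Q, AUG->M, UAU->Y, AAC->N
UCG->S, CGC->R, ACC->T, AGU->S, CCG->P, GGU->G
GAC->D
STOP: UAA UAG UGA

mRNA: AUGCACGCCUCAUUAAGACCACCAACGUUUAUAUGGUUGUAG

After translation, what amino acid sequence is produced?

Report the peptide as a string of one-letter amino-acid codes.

Answer: MHASLRPPTFIWL

Derivation:
start AUG at pos 0
pos 0: AUG -> M; peptide=M
pos 3: CAC -> H; peptide=MH
pos 6: GCC -> A; peptide=MHA
pos 9: UCA -> S; peptide=MHAS
pos 12: UUA -> L; peptide=MHASL
pos 15: AGA -> R; peptide=MHASLR
pos 18: CCA -> P; peptide=MHASLRP
pos 21: CCA -> P; peptide=MHASLRPP
pos 24: ACG -> T; peptide=MHASLRPPT
pos 27: UUU -> F; peptide=MHASLRPPTF
pos 30: AUA -> I; peptide=MHASLRPPTFI
pos 33: UGG -> W; peptide=MHASLRPPTFIW
pos 36: UUG -> L; peptide=MHASLRPPTFIWL
pos 39: UAG -> STOP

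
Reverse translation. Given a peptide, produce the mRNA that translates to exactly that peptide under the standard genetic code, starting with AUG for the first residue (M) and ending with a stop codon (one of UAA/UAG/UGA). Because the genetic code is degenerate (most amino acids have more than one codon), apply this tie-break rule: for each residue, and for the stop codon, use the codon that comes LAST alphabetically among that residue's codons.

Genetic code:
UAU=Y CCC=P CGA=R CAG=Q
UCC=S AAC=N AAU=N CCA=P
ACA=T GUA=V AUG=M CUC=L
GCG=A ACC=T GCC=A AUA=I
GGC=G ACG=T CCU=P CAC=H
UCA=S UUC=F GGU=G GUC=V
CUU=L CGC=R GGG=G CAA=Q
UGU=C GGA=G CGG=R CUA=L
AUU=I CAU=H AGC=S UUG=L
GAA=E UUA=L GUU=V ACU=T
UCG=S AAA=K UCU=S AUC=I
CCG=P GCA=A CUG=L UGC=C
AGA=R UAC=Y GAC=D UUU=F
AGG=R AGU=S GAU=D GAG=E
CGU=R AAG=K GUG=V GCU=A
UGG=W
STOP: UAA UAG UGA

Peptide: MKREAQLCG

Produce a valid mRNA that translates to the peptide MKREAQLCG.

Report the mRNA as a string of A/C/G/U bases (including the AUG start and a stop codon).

residue 1: M -> AUG (start codon)
residue 2: K codons sorted = AAA,AAG -> pick last = AAG
residue 3: R codons sorted = AGA,AGG,CGA,CGC,CGG,CGU -> pick last = CGU
residue 4: E codons sorted = GAA,GAG -> pick last = GAG
residue 5: A codons sorted = GCA,GCC,GCG,GCU -> pick last = GCU
residue 6: Q codons sorted = CAA,CAG -> pick last = CAG
residue 7: L codons sorted = CUA,CUC,CUG,CUU,UUA,UUG -> pick last = UUG
residue 8: C codons sorted = UGC,UGU -> pick last = UGU
residue 9: G codons sorted = GGA,GGC,GGG,GGU -> pick last = GGU
terminator: stop codons sorted = UAA,UAG,UGA -> pick last = UGA

Answer: mRNA: AUGAAGCGUGAGGCUCAGUUGUGUGGUUGA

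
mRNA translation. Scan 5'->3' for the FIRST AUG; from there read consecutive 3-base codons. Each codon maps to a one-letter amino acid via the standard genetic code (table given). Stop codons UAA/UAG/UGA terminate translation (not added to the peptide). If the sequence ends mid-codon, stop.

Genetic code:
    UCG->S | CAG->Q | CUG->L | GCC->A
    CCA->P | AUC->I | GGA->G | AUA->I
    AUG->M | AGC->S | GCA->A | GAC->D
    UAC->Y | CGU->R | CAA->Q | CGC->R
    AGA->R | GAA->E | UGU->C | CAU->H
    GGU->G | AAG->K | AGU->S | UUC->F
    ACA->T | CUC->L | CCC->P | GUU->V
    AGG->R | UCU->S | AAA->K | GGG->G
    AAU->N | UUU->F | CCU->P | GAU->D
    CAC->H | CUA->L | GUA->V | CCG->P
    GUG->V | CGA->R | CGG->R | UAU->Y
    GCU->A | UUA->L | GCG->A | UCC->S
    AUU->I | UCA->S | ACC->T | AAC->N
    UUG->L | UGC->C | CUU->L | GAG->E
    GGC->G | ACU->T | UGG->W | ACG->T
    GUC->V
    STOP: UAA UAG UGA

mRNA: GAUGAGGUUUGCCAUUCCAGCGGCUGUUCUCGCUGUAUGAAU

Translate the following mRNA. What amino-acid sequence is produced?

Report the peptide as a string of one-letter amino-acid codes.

start AUG at pos 1
pos 1: AUG -> M; peptide=M
pos 4: AGG -> R; peptide=MR
pos 7: UUU -> F; peptide=MRF
pos 10: GCC -> A; peptide=MRFA
pos 13: AUU -> I; peptide=MRFAI
pos 16: CCA -> P; peptide=MRFAIP
pos 19: GCG -> A; peptide=MRFAIPA
pos 22: GCU -> A; peptide=MRFAIPAA
pos 25: GUU -> V; peptide=MRFAIPAAV
pos 28: CUC -> L; peptide=MRFAIPAAVL
pos 31: GCU -> A; peptide=MRFAIPAAVLA
pos 34: GUA -> V; peptide=MRFAIPAAVLAV
pos 37: UGA -> STOP

Answer: MRFAIPAAVLAV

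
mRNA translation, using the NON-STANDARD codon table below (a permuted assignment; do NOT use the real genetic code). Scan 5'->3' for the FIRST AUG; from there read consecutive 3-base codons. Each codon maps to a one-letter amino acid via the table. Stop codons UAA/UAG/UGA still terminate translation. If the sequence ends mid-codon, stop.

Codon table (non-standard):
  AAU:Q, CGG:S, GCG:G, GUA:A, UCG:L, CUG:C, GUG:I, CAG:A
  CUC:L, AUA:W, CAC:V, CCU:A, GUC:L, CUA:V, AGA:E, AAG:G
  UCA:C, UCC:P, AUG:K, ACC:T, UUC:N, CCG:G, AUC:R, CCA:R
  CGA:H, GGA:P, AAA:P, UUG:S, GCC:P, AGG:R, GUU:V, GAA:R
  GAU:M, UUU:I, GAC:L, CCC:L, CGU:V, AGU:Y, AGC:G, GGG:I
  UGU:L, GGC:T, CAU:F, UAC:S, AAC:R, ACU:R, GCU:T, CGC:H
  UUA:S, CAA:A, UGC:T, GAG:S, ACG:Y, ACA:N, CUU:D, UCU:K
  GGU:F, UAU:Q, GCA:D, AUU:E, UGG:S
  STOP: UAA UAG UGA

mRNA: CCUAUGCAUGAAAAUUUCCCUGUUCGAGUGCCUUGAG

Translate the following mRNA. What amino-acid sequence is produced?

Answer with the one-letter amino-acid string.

start AUG at pos 3
pos 3: AUG -> K; peptide=K
pos 6: CAU -> F; peptide=KF
pos 9: GAA -> R; peptide=KFR
pos 12: AAU -> Q; peptide=KFRQ
pos 15: UUC -> N; peptide=KFRQN
pos 18: CCU -> A; peptide=KFRQNA
pos 21: GUU -> V; peptide=KFRQNAV
pos 24: CGA -> H; peptide=KFRQNAVH
pos 27: GUG -> I; peptide=KFRQNAVHI
pos 30: CCU -> A; peptide=KFRQNAVHIA
pos 33: UGA -> STOP

Answer: KFRQNAVHIA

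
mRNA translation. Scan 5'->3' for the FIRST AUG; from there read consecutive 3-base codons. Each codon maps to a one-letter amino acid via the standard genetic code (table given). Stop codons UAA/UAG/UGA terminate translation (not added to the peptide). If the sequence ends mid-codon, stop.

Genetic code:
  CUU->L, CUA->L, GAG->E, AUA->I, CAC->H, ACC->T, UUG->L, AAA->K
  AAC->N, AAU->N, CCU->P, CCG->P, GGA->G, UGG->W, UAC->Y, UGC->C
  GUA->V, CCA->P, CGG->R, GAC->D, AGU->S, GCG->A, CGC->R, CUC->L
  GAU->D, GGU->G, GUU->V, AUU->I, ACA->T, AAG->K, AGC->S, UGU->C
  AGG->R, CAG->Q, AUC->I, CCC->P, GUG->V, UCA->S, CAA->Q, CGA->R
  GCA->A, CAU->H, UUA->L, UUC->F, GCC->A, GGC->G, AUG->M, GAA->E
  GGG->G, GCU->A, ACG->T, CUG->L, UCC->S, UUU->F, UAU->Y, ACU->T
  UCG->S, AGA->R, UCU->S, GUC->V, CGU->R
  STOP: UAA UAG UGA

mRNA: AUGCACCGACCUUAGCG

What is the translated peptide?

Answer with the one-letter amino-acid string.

start AUG at pos 0
pos 0: AUG -> M; peptide=M
pos 3: CAC -> H; peptide=MH
pos 6: CGA -> R; peptide=MHR
pos 9: CCU -> P; peptide=MHRP
pos 12: UAG -> STOP

Answer: MHRP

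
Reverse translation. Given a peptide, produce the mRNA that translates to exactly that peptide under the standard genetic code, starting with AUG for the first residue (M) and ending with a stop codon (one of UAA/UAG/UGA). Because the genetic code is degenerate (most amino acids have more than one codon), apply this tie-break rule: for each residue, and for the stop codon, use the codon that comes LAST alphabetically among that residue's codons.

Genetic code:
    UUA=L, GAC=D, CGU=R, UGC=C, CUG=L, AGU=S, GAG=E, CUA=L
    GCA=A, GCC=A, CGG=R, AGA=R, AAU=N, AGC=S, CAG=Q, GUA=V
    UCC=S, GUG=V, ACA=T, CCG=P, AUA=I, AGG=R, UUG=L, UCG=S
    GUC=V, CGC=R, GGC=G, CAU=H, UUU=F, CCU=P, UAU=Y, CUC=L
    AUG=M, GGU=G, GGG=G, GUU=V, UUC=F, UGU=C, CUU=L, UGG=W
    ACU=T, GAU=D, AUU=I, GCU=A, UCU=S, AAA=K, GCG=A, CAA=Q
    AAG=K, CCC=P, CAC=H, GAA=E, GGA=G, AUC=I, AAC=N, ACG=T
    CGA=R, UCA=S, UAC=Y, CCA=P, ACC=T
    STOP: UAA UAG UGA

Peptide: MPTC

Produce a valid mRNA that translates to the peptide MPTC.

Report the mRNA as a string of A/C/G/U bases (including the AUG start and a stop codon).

Answer: mRNA: AUGCCUACUUGUUGA

Derivation:
residue 1: M -> AUG (start codon)
residue 2: P codons sorted = CCA,CCC,CCG,CCU -> pick last = CCU
residue 3: T codons sorted = ACA,ACC,ACG,ACU -> pick last = ACU
residue 4: C codons sorted = UGC,UGU -> pick last = UGU
terminator: stop codons sorted = UAA,UAG,UGA -> pick last = UGA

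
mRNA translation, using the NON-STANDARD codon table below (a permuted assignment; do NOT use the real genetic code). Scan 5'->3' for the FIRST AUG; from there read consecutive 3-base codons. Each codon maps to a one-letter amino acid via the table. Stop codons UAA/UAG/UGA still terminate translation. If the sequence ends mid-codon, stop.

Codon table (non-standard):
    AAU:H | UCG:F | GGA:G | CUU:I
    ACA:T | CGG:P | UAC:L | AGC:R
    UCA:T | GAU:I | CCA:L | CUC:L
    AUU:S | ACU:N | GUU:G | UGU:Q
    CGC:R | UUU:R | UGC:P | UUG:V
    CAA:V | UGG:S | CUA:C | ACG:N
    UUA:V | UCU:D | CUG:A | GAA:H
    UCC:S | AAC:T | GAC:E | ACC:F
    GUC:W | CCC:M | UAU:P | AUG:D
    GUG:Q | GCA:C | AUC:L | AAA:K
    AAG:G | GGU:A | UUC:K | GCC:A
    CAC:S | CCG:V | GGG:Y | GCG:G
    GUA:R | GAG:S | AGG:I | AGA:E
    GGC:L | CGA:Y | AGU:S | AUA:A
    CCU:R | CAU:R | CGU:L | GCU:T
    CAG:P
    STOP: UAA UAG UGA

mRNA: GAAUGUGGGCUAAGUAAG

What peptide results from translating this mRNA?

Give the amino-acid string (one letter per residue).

Answer: DSTG

Derivation:
start AUG at pos 2
pos 2: AUG -> D; peptide=D
pos 5: UGG -> S; peptide=DS
pos 8: GCU -> T; peptide=DST
pos 11: AAG -> G; peptide=DSTG
pos 14: UAA -> STOP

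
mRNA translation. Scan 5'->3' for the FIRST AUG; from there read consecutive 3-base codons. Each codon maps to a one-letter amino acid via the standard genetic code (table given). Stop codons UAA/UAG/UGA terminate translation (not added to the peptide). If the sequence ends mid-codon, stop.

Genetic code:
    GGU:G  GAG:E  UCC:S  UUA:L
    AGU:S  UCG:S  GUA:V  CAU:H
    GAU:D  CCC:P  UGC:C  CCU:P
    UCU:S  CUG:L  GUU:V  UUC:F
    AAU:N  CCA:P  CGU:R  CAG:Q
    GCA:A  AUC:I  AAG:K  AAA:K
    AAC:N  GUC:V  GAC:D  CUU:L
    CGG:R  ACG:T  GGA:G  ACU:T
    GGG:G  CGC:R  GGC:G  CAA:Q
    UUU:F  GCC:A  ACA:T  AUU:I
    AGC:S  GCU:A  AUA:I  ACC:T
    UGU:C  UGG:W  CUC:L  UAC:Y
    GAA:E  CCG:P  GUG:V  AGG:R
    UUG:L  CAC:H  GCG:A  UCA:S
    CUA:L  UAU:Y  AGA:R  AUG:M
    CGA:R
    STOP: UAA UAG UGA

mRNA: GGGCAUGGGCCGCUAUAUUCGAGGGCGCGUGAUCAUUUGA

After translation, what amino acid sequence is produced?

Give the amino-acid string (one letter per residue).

Answer: MGRYIRGRVII

Derivation:
start AUG at pos 4
pos 4: AUG -> M; peptide=M
pos 7: GGC -> G; peptide=MG
pos 10: CGC -> R; peptide=MGR
pos 13: UAU -> Y; peptide=MGRY
pos 16: AUU -> I; peptide=MGRYI
pos 19: CGA -> R; peptide=MGRYIR
pos 22: GGG -> G; peptide=MGRYIRG
pos 25: CGC -> R; peptide=MGRYIRGR
pos 28: GUG -> V; peptide=MGRYIRGRV
pos 31: AUC -> I; peptide=MGRYIRGRVI
pos 34: AUU -> I; peptide=MGRYIRGRVII
pos 37: UGA -> STOP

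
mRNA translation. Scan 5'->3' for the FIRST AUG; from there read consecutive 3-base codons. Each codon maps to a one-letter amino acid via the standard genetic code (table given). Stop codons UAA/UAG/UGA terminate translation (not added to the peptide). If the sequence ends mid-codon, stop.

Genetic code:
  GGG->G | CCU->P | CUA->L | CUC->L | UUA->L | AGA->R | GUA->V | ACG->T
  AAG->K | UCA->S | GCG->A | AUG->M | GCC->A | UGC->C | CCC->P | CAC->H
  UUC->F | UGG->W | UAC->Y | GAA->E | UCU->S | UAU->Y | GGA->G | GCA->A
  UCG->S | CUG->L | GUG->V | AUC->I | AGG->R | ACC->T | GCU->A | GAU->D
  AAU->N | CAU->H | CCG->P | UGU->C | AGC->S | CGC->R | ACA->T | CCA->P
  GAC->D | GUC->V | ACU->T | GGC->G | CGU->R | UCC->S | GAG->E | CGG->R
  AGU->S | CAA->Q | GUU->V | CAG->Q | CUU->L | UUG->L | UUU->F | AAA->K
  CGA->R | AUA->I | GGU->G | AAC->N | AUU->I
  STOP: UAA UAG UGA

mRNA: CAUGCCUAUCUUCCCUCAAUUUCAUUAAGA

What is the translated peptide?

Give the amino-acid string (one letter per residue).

Answer: MPIFPQFH

Derivation:
start AUG at pos 1
pos 1: AUG -> M; peptide=M
pos 4: CCU -> P; peptide=MP
pos 7: AUC -> I; peptide=MPI
pos 10: UUC -> F; peptide=MPIF
pos 13: CCU -> P; peptide=MPIFP
pos 16: CAA -> Q; peptide=MPIFPQ
pos 19: UUU -> F; peptide=MPIFPQF
pos 22: CAU -> H; peptide=MPIFPQFH
pos 25: UAA -> STOP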